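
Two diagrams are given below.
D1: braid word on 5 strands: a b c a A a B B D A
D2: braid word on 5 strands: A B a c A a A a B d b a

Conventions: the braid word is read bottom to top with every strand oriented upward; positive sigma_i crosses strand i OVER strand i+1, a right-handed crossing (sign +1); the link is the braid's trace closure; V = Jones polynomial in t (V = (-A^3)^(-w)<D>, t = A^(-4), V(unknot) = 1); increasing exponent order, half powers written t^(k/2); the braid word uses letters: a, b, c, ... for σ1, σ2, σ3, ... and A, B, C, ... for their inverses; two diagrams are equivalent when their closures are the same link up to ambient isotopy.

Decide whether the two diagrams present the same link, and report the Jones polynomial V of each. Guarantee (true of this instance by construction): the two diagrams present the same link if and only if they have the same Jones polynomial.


same link: yes
V(D1) = 1  [10 crossings, <D> = 1, w = 0]
D2 (bracket A^6; 12 crossings at w = +2): V = 1
note: D2 (12 crossings) and D1 (10) are Markov-related braid presentations


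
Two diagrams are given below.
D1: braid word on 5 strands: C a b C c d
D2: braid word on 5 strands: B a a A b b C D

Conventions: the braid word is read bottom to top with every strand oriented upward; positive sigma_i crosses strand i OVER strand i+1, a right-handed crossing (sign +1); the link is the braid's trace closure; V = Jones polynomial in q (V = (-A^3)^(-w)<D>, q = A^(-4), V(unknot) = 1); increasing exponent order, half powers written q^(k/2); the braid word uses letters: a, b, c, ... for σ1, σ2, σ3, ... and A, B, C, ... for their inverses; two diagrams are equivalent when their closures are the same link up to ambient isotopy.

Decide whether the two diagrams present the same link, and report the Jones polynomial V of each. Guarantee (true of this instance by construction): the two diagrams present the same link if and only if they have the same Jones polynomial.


same link: yes
V(D1) = 1  [6 crossings, <D> = A^6, w = +2]
V(D2) = 1  (w 0, c 8, <D> = 1)
note: D2 (8 crossings) and D1 (6) are Markov-related braid presentations


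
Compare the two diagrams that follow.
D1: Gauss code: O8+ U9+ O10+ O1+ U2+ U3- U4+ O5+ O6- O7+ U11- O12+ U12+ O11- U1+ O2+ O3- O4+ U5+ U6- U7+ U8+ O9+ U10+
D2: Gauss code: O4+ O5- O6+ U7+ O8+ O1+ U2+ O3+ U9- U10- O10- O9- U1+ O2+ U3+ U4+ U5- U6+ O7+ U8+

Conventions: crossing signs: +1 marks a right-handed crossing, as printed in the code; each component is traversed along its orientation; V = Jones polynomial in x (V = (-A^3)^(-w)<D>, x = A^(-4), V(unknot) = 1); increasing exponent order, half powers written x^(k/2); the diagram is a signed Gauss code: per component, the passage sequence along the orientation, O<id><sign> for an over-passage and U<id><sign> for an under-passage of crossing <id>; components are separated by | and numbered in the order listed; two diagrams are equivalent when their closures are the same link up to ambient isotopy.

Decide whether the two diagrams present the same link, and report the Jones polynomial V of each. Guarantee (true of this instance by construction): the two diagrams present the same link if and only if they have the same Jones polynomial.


same link: yes
V(D1) = x^2 + 2x^4 - 2x^5 + x^6 - 2x^7 + x^8  [12 crossings, <D> = A^-14 - 2A^-10 + A^-6 - 2A^-2 + 2A^2 + A^10, w = +6]
V(D2) = x^2 + 2x^4 - 2x^5 + x^6 - 2x^7 + x^8  (w +4, c 10, <D> = A^-20 - 2A^-16 + A^-12 - 2A^-8 + 2A^-4 + A^4)
note: from 12 to 10 crossings by R-moves: one link, two diagrams


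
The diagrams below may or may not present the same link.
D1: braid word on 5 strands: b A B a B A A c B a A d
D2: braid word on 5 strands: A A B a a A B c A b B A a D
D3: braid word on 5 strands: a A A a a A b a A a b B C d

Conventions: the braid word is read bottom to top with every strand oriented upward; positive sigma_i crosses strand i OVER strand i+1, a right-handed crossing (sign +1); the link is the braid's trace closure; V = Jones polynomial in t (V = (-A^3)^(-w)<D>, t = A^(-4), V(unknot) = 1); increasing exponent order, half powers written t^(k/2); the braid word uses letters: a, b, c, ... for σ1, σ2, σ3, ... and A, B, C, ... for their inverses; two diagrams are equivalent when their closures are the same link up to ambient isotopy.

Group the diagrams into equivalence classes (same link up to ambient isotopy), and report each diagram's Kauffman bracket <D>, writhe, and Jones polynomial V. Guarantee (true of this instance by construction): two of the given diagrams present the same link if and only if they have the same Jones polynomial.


grouping into links: {D1, D2} | {D3}
V(D1) = -t^-6 + t^-5 - t^-4 + 2t^-3 - t^-2 + t^-1  (w -2, c 12, <D> = A^-2 - A^2 + 2A^6 - A^10 + A^14 - A^18)
D2 (bracket A^-8 - A^-4 + 2 - A^4 + A^8 - A^12; 14 crossings at w = -4): V = -t^-6 + t^-5 - t^-4 + 2t^-3 - t^-2 + t^-1
V(D3) = 1  (w +2, c 14, <D> = A^6)
key observation: 2 classes among 3 diagrams; unequal V(t) rules out equality


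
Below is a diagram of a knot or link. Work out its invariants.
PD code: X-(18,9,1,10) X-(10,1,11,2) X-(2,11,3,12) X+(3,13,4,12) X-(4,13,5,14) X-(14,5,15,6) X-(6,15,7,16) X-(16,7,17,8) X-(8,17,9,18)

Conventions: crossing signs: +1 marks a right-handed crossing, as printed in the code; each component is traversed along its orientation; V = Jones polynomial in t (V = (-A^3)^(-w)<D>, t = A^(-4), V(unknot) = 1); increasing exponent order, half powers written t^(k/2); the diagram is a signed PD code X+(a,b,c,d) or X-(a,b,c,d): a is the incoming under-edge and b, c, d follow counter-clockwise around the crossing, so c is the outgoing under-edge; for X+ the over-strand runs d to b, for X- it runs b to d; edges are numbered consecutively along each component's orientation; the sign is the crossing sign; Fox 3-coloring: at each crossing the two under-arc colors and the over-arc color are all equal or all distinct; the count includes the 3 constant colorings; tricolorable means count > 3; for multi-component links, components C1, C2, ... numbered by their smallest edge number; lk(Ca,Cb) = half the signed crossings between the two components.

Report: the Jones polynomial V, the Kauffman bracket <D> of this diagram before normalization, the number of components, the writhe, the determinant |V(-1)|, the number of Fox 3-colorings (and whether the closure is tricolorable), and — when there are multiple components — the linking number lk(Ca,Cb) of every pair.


V(t) = -t^-10 + t^-9 - t^-8 + t^-7 - t^-6 + t^-5 + t^-3
bracket: -A^-9 - A^-1 + A^3 - A^7 + A^11 - A^15 + A^19, w = -7
1 component, writhe -7, over 9 crossings
det 7, colorings 3 of 3^9 — not tricolorable
observation: det 7 = |V(-1)|; not divisible by 3, so not tricolorable


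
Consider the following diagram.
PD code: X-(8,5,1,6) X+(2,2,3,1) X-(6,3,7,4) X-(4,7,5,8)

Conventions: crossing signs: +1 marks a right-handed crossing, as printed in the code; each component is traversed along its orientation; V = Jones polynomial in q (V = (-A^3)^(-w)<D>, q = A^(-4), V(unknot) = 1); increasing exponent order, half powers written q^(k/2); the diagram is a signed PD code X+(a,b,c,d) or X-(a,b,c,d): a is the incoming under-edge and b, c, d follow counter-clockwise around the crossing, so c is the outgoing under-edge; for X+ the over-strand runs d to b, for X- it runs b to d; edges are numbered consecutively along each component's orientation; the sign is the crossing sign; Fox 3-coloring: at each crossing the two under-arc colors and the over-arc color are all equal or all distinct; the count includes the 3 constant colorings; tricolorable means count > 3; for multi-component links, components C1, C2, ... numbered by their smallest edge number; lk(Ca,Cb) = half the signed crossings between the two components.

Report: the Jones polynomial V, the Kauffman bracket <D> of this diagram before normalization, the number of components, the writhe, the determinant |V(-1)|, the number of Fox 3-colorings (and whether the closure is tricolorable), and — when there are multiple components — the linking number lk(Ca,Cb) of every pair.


V(q) = -q^-4 + q^-3 + q^-1
bracket: A^-2 + A^6 - A^10, w = -2
1 component, writhe -2, over 4 crossings
det 3, colorings 9 of 3^4 — tricolorable
observation: det 3 = |V(-1)|; divisible by 3, so tricolorable


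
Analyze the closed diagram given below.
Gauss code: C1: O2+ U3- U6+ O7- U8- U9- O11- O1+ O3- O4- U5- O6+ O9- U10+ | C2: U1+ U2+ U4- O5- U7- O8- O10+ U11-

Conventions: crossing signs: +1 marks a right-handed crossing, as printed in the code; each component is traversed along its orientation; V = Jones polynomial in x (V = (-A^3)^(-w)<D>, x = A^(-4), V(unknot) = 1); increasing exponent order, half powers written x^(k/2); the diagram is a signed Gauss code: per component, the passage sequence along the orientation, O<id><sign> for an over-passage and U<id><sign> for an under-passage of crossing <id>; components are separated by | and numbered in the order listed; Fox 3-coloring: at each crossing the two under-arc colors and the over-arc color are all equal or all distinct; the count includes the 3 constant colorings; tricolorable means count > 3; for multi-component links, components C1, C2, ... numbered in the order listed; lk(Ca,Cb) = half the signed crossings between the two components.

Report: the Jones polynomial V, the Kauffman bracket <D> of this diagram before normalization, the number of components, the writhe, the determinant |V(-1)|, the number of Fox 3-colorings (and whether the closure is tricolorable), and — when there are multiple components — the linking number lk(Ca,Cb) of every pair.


V = -x^(-13/2) + 2x^(-11/2) - 2x^(-9/2) + 3x^(-7/2) - 4x^(-5/2) + 2x^(-3/2) - 3x^(-1/2) + x^(1/2)
<D> = -A^-11 + 3A^-7 - 2A^-3 + 4A - 3A^5 + 2A^9 - 2A^13 + A^17 (w = -3)
2 components over 11 crossings, w = -3
lk(C1,C2): -1
27 Fox colorings among 3^11, |V(-1)| = 18: tricolorable
why: the span of V is 7, within the link bound 11 + 2 - 1


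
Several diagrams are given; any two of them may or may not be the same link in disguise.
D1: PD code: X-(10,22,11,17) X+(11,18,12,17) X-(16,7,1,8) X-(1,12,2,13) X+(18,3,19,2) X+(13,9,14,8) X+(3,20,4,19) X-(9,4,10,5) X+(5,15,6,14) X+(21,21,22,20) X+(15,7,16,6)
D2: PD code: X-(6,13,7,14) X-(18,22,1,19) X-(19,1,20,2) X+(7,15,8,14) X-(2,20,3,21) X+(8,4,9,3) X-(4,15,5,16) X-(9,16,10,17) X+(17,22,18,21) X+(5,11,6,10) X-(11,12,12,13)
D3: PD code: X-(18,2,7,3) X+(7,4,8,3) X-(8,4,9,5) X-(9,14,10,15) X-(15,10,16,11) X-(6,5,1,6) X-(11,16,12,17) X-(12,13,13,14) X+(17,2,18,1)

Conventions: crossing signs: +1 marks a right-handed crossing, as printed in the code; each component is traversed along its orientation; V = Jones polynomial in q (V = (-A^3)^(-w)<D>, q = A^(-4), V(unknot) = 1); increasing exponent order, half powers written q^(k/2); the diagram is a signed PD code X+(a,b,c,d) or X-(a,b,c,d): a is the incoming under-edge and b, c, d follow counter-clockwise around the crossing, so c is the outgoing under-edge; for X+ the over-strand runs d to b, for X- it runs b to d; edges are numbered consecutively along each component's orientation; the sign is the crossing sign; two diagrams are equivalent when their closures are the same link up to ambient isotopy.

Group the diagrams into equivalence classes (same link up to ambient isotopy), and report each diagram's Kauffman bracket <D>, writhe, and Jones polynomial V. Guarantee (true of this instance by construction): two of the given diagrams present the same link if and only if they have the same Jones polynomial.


classes: {D1} | {D2} | {D3}
V(D1) = -q^(-3/2) + q^(-1/2) - 2q^(1/2) + 2q^(3/2) - 2q^(5/2) + q^(7/2) - q^(9/2)  [11 crossings, <D> = A^-9 - A^-5 + 2A^-1 - 2A^3 + 2A^7 - A^11 + A^15, w = +3]
V(D2) = -q^(-5/2) - q^(-1/2)  [11 crossings, <D> = A^-7 + A, w = -3]
V(D3) = q^(-9/2) - q^(-5/2) - q^(-3/2) - q^(-1/2)  [9 crossings, <D> = A^-13 + A^-9 + A^-5 - A^3, w = -5]
note: V(q) takes 3 values over 3 diagrams, fixing the grouping


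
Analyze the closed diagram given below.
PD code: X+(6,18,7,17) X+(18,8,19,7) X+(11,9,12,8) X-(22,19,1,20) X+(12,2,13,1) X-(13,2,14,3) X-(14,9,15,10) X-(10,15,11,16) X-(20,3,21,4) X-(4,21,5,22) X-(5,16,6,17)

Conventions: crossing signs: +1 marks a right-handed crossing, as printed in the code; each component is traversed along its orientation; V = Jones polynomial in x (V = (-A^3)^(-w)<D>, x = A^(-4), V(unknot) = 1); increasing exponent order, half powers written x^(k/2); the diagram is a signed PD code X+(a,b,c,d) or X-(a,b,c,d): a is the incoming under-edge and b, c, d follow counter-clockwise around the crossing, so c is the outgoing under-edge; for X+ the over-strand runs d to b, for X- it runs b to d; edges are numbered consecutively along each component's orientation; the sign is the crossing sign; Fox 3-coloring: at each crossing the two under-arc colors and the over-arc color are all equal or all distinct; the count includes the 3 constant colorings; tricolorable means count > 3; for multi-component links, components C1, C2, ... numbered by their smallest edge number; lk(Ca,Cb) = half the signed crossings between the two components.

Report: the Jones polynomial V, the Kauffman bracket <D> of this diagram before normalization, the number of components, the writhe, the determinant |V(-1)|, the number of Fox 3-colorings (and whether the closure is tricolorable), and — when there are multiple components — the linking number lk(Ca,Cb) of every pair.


Jones polynomial: V(x) = -x^-4 + x^-3 + x^-1
<D> = -A^-5 - A^3 + A^7; writhe -3
components 1, writhe -3 (11 crossings)
3-colorings: 9 of 3^11, det 3 — tricolorable
note: V spans 3 powers of x: at least 3 crossings in any diagram


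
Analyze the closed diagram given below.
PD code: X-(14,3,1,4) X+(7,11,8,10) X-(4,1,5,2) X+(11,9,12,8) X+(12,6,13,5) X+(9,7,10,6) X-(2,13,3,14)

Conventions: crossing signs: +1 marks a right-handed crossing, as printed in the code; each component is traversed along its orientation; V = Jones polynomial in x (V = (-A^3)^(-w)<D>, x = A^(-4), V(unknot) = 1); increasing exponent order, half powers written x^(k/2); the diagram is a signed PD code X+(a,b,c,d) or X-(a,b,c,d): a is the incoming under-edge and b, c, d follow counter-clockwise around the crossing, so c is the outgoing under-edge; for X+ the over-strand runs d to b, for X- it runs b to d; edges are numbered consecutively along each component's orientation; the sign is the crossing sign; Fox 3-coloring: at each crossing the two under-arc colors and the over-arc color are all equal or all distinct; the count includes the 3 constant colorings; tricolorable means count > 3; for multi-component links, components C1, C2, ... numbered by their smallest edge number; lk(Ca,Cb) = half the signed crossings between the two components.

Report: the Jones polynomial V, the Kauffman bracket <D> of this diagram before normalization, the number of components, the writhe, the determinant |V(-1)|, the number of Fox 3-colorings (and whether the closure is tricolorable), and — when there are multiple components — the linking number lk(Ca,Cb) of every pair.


V(x) = -x^-3 + x^-2 - x^-1 + 3 - x + x^2 - x^3
bracket: A^-9 - A^-5 + A^-1 - 3A^3 + A^7 - A^11 + A^15, w = +1
1 component, writhe +1, over 7 crossings
det 9, colorings 27 of 3^7 — tricolorable
observation: the span of V is 6, forcing >= 6 crossings in any diagram


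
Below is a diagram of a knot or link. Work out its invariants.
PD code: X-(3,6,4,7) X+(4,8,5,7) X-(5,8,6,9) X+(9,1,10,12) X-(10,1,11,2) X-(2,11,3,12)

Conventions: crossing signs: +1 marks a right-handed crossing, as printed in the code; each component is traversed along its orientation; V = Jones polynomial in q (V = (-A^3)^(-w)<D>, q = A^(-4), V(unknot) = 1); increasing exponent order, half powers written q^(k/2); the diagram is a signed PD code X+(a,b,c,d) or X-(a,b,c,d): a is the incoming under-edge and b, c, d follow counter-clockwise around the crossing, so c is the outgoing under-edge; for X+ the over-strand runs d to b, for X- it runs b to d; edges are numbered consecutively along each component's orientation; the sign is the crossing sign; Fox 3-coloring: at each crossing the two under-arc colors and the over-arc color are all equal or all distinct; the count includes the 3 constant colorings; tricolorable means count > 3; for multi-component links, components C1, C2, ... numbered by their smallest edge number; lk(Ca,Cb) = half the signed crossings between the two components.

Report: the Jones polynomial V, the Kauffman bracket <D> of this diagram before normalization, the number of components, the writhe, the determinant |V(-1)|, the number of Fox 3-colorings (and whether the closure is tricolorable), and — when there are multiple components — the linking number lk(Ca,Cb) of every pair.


Jones polynomial: V(q) = 1
<D> = A^-6; writhe -2
components 1, writhe -2 (6 crossings)
3-colorings: 3 of 3^6, det 1 — not tricolorable
note: det 1 = |V(-1)|; not divisible by 3, so not tricolorable


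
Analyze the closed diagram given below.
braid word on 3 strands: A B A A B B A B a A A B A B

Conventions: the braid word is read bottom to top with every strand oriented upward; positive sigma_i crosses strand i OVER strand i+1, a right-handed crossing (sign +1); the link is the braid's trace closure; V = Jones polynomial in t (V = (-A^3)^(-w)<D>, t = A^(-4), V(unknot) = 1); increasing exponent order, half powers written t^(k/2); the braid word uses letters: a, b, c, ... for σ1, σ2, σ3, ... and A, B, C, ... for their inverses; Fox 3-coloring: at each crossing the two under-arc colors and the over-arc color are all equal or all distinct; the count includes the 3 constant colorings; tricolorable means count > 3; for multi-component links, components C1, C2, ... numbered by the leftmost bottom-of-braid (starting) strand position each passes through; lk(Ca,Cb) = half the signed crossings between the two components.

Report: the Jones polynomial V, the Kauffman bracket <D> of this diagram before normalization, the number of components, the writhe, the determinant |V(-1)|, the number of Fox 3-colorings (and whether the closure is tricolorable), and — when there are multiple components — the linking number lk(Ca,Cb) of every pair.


V = -t^-13 + t^-12 - t^-11 + t^-7 + t^-5
<D> = A^-16 + A^-8 - A^8 + A^12 - A^16 (w = -12)
1 component over 14 crossings, w = -12
3 Fox colorings among 3^14, |V(-1)| = 1: not tricolorable
why: the span of V is 8, forcing >= 8 crossings in any diagram


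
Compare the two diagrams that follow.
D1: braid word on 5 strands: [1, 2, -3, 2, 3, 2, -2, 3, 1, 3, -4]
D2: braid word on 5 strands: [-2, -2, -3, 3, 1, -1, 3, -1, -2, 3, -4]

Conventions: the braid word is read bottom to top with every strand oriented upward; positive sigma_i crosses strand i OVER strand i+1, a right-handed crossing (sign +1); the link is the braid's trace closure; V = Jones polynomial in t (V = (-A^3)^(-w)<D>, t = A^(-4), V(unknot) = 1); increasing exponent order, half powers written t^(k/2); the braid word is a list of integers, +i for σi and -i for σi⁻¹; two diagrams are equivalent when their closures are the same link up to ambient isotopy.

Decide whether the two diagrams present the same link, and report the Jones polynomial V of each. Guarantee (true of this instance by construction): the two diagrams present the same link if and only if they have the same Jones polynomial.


equivalent: no
V(D1) = -t^(3/2) + t^(5/2) - 3t^(7/2) + 2t^(9/2) - 3t^(11/2) + 2t^(13/2) - t^(15/2) + t^(17/2)  (w +5, c 11, <D> = -A^-19 + A^-15 - 2A^-11 + 3A^-7 - 2A^-3 + 3A - A^5 + A^9)
V(D2) = t^(-7/2) - 2t^(-5/2) + t^(-3/2) - 2t^(-1/2) + t^(1/2) - t^(3/2)  [11 crossings, <D> = A^-15 - A^-11 + 2A^-7 - A^-3 + 2A - A^5, w = -3]
key observation: comparing 2 Jones polynomials yields 2 groups


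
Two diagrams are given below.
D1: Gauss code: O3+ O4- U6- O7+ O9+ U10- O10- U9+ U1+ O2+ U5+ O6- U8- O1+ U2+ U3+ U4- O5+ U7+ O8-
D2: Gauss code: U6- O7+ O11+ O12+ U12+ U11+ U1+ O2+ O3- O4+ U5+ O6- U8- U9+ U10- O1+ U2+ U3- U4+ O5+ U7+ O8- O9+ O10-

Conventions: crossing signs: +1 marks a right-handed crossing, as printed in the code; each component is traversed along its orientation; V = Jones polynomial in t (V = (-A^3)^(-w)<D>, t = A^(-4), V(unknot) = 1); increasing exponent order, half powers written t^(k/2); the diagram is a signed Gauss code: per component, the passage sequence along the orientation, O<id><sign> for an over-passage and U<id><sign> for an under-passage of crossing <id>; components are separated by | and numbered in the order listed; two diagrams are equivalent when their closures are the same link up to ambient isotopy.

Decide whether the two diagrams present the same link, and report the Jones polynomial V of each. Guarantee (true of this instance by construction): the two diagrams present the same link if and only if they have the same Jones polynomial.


equivalent: yes
D1 (bracket A^-14 - 2A^-10 + 2A^-6 - 2A^-2 + 2A^2 - A^6 + A^10; 10 crossings at w = +2): V = t^-1 - 1 + 2t - 2t^2 + 2t^3 - 2t^4 + t^5
V(D2) = t^-1 - 1 + 2t - 2t^2 + 2t^3 - 2t^4 + t^5  (w +4, c 12, <D> = A^-8 - 2A^-4 + 2 - 2A^4 + 2A^8 - A^12 + A^16)
key observation: all 2 diagrams share one V(t), hence one class


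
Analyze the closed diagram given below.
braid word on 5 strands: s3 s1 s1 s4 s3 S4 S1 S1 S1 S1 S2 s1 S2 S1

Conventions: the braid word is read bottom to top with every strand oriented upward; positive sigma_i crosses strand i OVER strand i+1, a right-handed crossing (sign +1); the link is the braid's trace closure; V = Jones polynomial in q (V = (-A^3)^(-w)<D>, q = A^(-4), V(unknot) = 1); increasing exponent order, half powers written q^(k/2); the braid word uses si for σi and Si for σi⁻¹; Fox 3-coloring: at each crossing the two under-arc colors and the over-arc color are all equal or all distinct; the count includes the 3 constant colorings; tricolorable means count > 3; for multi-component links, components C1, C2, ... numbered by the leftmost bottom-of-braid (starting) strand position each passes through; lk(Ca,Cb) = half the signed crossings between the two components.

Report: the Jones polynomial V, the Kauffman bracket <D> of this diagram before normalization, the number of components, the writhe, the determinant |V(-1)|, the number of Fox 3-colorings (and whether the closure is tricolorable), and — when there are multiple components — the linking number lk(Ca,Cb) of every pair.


V(q) = -q^-6 + q^-5 - q^-4 + 2q^-3 - q^-2 + q^-1
bracket: A^-2 - A^2 + 2A^6 - A^10 + A^14 - A^18, w = -2
1 component, writhe -2, over 14 crossings
det 7, colorings 3 of 3^14 — not tricolorable
observation: |V(-1)| = 7: so not tricolorable, since 3 does not divide 7


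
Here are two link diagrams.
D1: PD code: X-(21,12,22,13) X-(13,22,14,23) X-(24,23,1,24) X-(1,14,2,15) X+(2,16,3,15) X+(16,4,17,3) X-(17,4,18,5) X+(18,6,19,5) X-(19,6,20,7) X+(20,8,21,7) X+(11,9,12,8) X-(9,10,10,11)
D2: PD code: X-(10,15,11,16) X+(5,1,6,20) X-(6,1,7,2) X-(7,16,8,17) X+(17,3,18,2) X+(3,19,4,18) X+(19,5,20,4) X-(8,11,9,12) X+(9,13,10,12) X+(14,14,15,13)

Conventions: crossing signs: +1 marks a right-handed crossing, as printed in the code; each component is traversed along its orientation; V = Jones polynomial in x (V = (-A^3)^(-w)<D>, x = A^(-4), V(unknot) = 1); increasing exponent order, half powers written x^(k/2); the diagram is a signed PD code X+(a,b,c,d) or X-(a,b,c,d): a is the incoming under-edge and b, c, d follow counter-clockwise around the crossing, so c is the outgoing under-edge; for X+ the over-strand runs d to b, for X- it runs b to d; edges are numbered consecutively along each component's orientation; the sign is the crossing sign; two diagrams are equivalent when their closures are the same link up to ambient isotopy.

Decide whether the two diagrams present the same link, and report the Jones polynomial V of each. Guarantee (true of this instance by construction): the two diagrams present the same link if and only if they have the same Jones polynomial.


equivalent: no
D1 (bracket A^-6; 12 crossings at w = -2): V = 1
V(D2) = x + x^3 - x^4  [10 crossings, <D> = -A^-10 + A^-6 + A^2, w = +2]
observation: V(x) takes 2 values over 2 diagrams, fixing the grouping


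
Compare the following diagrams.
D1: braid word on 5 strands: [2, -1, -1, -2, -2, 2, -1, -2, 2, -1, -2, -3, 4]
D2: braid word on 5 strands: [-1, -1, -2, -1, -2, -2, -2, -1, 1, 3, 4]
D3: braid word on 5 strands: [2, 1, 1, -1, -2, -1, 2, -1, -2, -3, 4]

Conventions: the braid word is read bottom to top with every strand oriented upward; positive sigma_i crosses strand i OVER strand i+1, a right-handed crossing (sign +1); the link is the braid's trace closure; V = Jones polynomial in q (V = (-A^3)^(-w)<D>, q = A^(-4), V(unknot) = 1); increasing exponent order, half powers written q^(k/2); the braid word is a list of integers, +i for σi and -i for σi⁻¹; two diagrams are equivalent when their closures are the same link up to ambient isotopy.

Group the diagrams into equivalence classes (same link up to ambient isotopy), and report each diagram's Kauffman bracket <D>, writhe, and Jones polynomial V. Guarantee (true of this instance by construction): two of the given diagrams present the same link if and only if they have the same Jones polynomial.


classes: {D1} | {D2} | {D3}
V(D1) = -q^(-11/2) + q^(-9/2) - q^(-7/2) - q^(-3/2)  [13 crossings, <D> = A^-9 + A^-1 - A^3 + A^7, w = -5]
D2 (bracket A^-5 + A^3 - A^7 + A^11 - A^15 + A^19; 11 crossings at w = -5): V = -q^(-17/2) + q^(-15/2) - q^(-13/2) + q^(-11/2) - q^(-9/2) - q^(-5/2)
V(D3) = -q^(-1/2) - q^(1/2)  (w -1, c 11, <D> = A^-5 + A^-1)
insight: comparing 3 Jones polynomials yields 3 groups


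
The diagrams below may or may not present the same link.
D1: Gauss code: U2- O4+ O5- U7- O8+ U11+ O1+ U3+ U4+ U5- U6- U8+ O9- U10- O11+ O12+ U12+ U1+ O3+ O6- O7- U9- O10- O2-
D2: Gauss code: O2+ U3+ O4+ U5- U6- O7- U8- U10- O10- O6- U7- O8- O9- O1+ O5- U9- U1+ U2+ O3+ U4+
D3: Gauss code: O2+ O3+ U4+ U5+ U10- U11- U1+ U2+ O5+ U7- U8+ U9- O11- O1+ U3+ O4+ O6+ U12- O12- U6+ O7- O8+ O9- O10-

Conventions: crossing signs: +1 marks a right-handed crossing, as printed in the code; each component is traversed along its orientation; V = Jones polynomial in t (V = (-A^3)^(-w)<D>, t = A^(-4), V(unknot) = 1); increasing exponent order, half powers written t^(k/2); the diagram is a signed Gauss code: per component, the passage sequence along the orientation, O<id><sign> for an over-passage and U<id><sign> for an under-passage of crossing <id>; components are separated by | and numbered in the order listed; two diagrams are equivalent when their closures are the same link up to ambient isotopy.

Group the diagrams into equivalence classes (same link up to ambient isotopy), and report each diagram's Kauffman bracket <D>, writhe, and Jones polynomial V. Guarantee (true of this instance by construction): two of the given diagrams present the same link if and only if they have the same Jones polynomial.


equivalence classes: {D1} | {D2} | {D3}
D1 (bracket -A^-12 + 2A^-8 - 2A^-4 + 3 - 2A^4 + 2A^8 - A^12; 12 crossings at w = 0): V = -t^-3 + 2t^-2 - 2t^-1 + 3 - 2t + 2t^2 - t^3
V(D2) = -t^-3 + t^-2 - t^-1 + 3 - t + t^2 - t^3  (w -2, c 10, <D> = -A^-18 + A^-14 - A^-10 + 3A^-6 - A^-2 + A^2 - A^6)
V(D3) = 1  [12 crossings, <D> = A^6, w = +2]
key observation: comparing 3 Jones polynomials yields 3 groups


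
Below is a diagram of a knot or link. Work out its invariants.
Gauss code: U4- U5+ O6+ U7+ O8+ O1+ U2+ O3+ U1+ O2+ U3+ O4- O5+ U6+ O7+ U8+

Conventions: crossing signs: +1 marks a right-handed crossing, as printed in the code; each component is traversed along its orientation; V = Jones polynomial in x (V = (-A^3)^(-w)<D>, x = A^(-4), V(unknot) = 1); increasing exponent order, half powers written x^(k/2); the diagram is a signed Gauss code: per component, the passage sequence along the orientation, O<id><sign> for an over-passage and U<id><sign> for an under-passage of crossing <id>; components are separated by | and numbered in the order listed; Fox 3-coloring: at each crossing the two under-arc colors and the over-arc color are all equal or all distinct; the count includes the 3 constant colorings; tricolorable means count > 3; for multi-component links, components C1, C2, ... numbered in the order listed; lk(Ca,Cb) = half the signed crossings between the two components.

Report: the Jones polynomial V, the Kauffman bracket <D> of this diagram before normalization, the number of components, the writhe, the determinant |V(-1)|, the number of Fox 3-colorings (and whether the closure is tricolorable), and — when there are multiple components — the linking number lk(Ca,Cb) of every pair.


V(x) = x^2 + 2x^4 - 2x^5 + x^6 - 2x^7 + x^8
bracket: A^-14 - 2A^-10 + A^-6 - 2A^-2 + 2A^2 + A^10, w = +6
1 component, writhe +6, over 8 crossings
det 9, colorings 27 of 3^8 — tricolorable
observation: w = +6 (over 8 crossings) is diagram-only; (-A^3)^(-6) removes it from V


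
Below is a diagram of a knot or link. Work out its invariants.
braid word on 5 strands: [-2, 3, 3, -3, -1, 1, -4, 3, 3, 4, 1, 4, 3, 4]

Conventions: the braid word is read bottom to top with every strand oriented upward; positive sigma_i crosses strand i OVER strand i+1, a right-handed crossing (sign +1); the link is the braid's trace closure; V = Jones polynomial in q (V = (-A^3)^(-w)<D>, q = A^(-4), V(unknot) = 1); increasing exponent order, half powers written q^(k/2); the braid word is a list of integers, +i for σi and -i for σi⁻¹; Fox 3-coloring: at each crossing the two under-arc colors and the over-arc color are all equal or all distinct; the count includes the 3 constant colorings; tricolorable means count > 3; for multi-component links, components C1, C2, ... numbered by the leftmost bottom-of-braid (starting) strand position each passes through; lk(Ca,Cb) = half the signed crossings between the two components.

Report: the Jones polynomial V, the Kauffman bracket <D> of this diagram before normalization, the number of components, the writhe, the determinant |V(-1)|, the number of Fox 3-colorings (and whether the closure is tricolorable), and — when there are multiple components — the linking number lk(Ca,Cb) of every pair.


Jones polynomial: V(q) = q^2 + 2q^4 - 2q^5 + q^6 - 2q^7 + q^8
<D> = A^-14 - 2A^-10 + A^-6 - 2A^-2 + 2A^2 + A^10; writhe +6
components 1, writhe +6 (14 crossings)
3-colorings: 27 of 3^14, det 9 — tricolorable
note: the word shrinks to σ2⁻¹ σ3 σ4⁻¹ σ3 σ3 σ4 σ1 σ4 σ3 σ4 after cancelling


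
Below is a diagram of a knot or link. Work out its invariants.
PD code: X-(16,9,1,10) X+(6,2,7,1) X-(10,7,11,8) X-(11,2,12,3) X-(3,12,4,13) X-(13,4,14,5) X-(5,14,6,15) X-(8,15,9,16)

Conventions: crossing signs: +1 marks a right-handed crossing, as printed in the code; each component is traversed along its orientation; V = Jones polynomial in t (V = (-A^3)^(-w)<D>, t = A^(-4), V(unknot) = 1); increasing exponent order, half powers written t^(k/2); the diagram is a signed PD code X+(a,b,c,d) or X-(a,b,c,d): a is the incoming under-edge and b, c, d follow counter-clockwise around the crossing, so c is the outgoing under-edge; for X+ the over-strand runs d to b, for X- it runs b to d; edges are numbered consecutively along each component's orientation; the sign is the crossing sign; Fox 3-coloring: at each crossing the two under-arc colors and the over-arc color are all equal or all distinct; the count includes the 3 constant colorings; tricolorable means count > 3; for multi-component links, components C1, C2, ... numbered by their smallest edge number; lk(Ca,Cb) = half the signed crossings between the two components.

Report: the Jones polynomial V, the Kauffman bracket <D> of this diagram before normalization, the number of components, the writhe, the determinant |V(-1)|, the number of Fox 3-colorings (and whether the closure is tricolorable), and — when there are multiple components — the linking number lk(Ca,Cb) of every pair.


V = -t^-9 + 2t^-8 - 3t^-7 + 3t^-6 - 3t^-5 + 3t^-4 - t^-3 + t^-2
<D> = A^-10 - A^-6 + 3A^-2 - 3A^2 + 3A^6 - 3A^10 + 2A^14 - A^18 (w = -6)
1 component over 8 crossings, w = -6
3 Fox colorings among 3^8, |V(-1)| = 17: not tricolorable
why: the span of V is 7, forcing >= 7 crossings in any diagram


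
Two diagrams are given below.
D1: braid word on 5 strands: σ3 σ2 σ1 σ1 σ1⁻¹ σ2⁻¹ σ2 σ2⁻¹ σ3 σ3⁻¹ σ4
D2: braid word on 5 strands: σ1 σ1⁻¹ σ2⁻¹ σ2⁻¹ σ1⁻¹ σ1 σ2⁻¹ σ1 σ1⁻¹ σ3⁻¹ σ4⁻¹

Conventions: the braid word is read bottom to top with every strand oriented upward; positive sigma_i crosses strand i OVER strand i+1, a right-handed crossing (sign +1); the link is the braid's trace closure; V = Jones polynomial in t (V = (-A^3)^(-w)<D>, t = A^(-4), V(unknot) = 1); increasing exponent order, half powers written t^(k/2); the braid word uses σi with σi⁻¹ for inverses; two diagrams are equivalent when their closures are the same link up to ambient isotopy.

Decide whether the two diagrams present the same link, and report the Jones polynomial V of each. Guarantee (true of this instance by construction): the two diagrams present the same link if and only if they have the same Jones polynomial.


same link: no
V(D1) = -t^(-1/2) - t^(1/2)  [11 crossings, <D> = A^7 + A^11, w = +3]
V(D2) = t^(-9/2) - t^(-5/2) - t^(-3/2) - t^(-1/2)  [11 crossings, <D> = A^-13 + A^-9 + A^-5 - A^3, w = -5]
insight: V(t) takes 2 values over 2 diagrams, fixing the grouping


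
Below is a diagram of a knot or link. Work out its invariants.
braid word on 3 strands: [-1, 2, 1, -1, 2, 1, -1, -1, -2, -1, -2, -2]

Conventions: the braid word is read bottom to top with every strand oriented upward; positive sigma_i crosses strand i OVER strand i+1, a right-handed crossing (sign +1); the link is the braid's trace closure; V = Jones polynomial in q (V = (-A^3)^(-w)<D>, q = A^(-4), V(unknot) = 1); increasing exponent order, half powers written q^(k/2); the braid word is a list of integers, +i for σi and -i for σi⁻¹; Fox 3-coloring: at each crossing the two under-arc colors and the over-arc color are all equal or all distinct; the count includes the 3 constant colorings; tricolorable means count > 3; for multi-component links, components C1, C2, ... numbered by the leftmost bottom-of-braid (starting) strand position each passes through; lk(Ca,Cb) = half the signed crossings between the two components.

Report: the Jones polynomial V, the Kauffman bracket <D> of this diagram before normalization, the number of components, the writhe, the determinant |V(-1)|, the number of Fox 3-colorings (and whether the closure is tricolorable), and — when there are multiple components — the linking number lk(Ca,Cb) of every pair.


Jones polynomial: V(q) = -q^-6 + q^-5 - q^-4 + 2q^-3 - q^-2 + q^-1
<D> = A^-8 - A^-4 + 2 - A^4 + A^8 - A^12; writhe -4
components 1, writhe -4 (12 crossings)
3-colorings: 3 of 3^12, det 7 — not tricolorable
note: det 7 = |V(-1)|; not divisible by 3, so not tricolorable


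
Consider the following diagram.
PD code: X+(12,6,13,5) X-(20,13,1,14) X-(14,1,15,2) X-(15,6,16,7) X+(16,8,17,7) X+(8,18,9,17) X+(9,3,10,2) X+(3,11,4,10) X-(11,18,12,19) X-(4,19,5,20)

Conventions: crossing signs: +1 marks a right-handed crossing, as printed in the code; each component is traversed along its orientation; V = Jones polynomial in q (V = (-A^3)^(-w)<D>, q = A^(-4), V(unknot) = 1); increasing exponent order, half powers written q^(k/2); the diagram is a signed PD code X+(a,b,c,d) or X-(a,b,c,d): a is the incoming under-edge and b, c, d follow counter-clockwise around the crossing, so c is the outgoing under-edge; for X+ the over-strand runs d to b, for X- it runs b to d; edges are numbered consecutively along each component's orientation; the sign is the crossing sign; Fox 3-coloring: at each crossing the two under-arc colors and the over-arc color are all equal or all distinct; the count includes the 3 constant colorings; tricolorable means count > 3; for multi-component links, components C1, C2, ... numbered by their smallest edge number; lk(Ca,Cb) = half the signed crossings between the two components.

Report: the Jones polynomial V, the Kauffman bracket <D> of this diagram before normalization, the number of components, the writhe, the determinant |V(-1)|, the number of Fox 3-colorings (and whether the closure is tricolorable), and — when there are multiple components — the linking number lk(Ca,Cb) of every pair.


V(q) = -q^-3 + q^-2 - q^-1 + 3 - q + q^2 - q^3
bracket: -A^-12 + A^-8 - A^-4 + 3 - A^4 + A^8 - A^12, w = 0
1 component, writhe 0, over 10 crossings
det 9, colorings 27 of 3^10 — tricolorable
observation: V is palindromic (span 6, det 9): q -> 1/q fixes it; necessary, not sufficient, for amphichirality


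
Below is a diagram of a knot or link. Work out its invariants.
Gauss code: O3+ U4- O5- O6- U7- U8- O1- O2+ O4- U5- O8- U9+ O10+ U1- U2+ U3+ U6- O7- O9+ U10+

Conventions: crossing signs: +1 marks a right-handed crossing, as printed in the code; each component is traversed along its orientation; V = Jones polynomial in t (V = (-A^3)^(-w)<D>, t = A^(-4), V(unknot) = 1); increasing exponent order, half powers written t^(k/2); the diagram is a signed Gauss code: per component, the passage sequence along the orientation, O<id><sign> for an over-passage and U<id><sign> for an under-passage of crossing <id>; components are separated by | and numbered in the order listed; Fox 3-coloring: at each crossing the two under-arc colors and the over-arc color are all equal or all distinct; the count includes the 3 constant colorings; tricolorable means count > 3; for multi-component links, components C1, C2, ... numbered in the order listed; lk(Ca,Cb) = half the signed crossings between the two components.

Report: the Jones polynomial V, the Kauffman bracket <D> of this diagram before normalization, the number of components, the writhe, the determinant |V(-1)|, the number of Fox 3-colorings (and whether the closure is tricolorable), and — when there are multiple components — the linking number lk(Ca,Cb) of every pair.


V = -t^-5 + t^-4 - t^-3 + 2t^-2 - t^-1 + 2 - t
<D> = -A^-10 + 2A^-6 - A^-2 + 2A^2 - A^6 + A^10 - A^14 (w = -2)
1 component over 10 crossings, w = -2
9 Fox colorings among 3^10, |V(-1)| = 9: tricolorable
why: V spans 6 powers of t: at least 6 crossings in any diagram


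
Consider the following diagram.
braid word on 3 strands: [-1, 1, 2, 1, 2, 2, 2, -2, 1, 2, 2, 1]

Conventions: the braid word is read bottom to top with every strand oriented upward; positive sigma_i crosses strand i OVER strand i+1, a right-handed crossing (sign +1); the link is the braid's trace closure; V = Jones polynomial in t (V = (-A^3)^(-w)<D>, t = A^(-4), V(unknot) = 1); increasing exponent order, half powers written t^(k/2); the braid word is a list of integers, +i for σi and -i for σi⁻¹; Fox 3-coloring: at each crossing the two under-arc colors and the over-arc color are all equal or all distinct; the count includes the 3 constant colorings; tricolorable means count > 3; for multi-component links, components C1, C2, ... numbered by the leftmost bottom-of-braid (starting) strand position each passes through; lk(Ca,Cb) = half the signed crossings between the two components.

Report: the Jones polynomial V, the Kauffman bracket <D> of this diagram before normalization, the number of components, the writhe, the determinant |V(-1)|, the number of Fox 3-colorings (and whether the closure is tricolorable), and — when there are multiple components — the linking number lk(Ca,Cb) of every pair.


V(t) = t^3 + t^5 - t^8
bracket: -A^-8 + A^4 + A^12, w = +8
1 component, writhe +8, over 12 crossings
det 3, colorings 9 of 3^12 — tricolorable
observation: the span of V is 5, forcing >= 5 crossings in any diagram


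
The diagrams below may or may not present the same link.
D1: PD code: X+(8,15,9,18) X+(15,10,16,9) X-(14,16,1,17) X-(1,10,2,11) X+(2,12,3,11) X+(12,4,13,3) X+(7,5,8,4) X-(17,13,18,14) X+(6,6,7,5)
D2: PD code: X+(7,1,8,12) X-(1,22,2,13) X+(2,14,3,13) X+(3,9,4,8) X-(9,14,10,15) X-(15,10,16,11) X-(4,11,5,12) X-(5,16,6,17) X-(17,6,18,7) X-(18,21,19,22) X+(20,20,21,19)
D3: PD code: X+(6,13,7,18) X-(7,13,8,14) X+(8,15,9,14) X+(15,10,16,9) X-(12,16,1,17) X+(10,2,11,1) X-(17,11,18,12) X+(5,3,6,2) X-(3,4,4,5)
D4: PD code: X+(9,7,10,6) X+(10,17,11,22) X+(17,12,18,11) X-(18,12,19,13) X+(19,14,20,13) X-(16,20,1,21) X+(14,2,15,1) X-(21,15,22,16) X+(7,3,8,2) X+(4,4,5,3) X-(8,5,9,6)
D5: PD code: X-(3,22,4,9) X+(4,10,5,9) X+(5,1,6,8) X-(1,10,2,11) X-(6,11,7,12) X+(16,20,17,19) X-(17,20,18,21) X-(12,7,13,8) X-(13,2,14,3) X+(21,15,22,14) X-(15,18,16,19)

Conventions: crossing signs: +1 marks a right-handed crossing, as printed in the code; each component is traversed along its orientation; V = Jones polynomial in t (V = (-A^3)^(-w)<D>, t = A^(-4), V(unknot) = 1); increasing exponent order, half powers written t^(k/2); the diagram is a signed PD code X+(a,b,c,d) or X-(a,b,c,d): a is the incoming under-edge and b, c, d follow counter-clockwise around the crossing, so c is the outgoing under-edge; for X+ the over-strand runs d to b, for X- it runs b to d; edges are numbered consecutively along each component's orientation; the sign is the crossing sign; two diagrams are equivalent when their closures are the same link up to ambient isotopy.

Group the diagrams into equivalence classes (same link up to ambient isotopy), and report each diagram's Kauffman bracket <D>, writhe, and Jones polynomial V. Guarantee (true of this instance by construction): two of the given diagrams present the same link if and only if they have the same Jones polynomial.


grouping into links: {D1, D3, D4} | {D2, D5}
V(D1) = -t^(-3/2) + t^(-1/2) - 2t^(1/2) + t^(3/2) - 2t^(5/2) + t^(7/2)  (w +3, c 9, <D> = -A^-5 + 2A^-1 - A^3 + 2A^7 - A^11 + A^15)
V(D2) = -t^(-9/2) - t^(-5/2) + t^(-3/2) - t^(-1/2)  (w -3, c 11, <D> = A^-7 - A^-3 + A + A^9)
V(D3) = -t^(-3/2) + t^(-1/2) - 2t^(1/2) + t^(3/2) - 2t^(5/2) + t^(7/2)  (w +1, c 9, <D> = -A^-11 + 2A^-7 - A^-3 + 2A - A^5 + A^9)
D4 (bracket -A^-5 + 2A^-1 - A^3 + 2A^7 - A^11 + A^15; 11 crossings at w = +3): V = -t^(-3/2) + t^(-1/2) - 2t^(1/2) + t^(3/2) - 2t^(5/2) + t^(7/2)
D5 (bracket A^-7 - A^-3 + A + A^9; 11 crossings at w = -3): V = -t^(-9/2) - t^(-5/2) + t^(-3/2) - t^(-1/2)
why: comparing 5 Jones polynomials yields 2 groups
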